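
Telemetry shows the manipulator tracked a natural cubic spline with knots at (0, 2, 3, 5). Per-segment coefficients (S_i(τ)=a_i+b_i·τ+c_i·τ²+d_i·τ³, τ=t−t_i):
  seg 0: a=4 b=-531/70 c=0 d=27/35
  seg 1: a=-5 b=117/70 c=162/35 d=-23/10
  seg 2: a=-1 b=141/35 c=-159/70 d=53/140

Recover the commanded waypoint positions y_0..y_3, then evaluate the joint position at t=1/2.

y_0 = S_0(0) = a_0 = 4
y_1 = S_1(0) = a_1 = -5
y_2 = S_2(0) = a_2 = -1
y_3 = S_2(2) = 1
t_q=1/2 is in segment 0 (τ=1/2); S_0(τ)=17/56

y_0=4 y_1=-5 y_2=-1 y_3=1
S(1/2) = 17/56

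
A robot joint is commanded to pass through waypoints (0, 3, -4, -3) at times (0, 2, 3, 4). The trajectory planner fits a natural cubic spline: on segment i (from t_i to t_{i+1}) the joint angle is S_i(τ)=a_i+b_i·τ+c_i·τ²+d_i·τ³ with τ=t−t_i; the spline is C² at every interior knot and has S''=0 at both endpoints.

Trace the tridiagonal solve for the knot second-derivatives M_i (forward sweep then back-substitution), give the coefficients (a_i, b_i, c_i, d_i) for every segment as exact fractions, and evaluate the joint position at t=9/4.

Δ: Δ0=3/2, Δ1=-7, Δ2=1
row 1: diag=6, rhs=-51; c'=1/6, d'=-17/2
row 2: denom=4−1·1/6=23/6; d'=(48−1·-17/2)/(23/6)=339/23
back: M2=339/23
back: M1=-17/2−1/6·339/23=-252/23
M: M0=0, M1=-252/23, M2=339/23, M3=0
seg 0: a=0, c=M0/2=0, d=(M1−M0)/(6·2)=-21/23, b=Δ0−h0·(2M0+M1)/6=237/46
seg 1: a=3, c=M1/2=-126/23, d=(M2−M1)/(6·1)=197/46, b=Δ1−h1·(2M1+M2)/6=-267/46
seg 2: a=-4, c=M2/2=339/46, d=(M3−M2)/(6·1)=-113/46, b=Δ2−h2·(2M2+M3)/6=-90/23
t_q=9/4 → seg 1, τ=1/4; S=3+-267/46·τ+-126/23·τ²+197/46·τ³=163/128

  seg 0: a=0 b=237/46 c=0 d=-21/23
  seg 1: a=3 b=-267/46 c=-126/23 d=197/46
  seg 2: a=-4 b=-90/23 c=339/46 d=-113/46
S(9/4) = 163/128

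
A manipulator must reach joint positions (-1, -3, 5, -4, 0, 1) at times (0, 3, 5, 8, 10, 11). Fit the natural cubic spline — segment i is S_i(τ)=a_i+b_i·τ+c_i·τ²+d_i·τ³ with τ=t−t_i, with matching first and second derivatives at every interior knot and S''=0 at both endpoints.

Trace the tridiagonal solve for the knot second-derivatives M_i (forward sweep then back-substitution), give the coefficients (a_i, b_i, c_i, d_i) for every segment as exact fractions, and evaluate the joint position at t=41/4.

  seg 0: a=-1 b=-1103/403 c=0 d=2503/10881
  seg 1: a=-3 b=1400/403 c=2503/1209 d=-2185/2418
  seg 2: a=5 b=1102/1209 c=-4052/1209 d=7427/10881
  seg 3: a=-4 b=-929/1209 c=1125/403 d=-3403/4836
  seg 4: a=0 b=2362/1209 c=-1153/806 d=1153/2418
S(41/4) = 20967/51584

Δ: Δ0=-2/3, Δ1=4, Δ2=-3, Δ3=2, Δ4=1
row 1: diag=10, rhs=28; c'=1/5, d'=14/5
row 2: denom=10−2·1/5=48/5; d'=(-42−2·14/5)/(48/5)=-119/24
row 3: denom=10−3·5/16=145/16; d'=(30−3·-119/24)/(145/16)=718/145
row 4: denom=6−2·32/145=806/145; d'=(-6−2·718/145)/(806/145)=-1153/403
back: M4=-1153/403
back: M3=718/145−32/145·-1153/403=2250/403
back: M2=-119/24−5/16·2250/403=-8104/1209
back: M1=14/5−1/5·-8104/1209=5006/1209
M: M0=0, M1=5006/1209, M2=-8104/1209, M3=2250/403, M4=-1153/403, M5=0
seg 0: a=-1, c=M0/2=0, d=(M1−M0)/(6·3)=2503/10881, b=Δ0−h0·(2M0+M1)/6=-1103/403
seg 1: a=-3, c=M1/2=2503/1209, d=(M2−M1)/(6·2)=-2185/2418, b=Δ1−h1·(2M1+M2)/6=1400/403
seg 2: a=5, c=M2/2=-4052/1209, d=(M3−M2)/(6·3)=7427/10881, b=Δ2−h2·(2M2+M3)/6=1102/1209
seg 3: a=-4, c=M3/2=1125/403, d=(M4−M3)/(6·2)=-3403/4836, b=Δ3−h3·(2M3+M4)/6=-929/1209
seg 4: a=0, c=M4/2=-1153/806, d=(M5−M4)/(6·1)=1153/2418, b=Δ4−h4·(2M4+M5)/6=2362/1209
t_q=41/4 → seg 4, τ=1/4; S=0+2362/1209·τ+-1153/806·τ²+1153/2418·τ³=20967/51584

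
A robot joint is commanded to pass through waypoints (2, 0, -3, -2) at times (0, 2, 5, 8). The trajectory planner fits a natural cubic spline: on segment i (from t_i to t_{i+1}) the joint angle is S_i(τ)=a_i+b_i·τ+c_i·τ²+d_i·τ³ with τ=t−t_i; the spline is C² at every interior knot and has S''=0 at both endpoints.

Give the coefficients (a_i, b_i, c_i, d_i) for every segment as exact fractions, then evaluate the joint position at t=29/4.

  seg 0: a=2 b=-103/111 c=0 d=-2/111
  seg 1: a=0 b=-127/111 c=-4/37 d=52/999
  seg 2: a=-3 b=-43/111 c=40/111 d=-40/999
S(29/4) = -741/296

Δ: Δ0=-1, Δ1=-1, Δ2=1/3
row 1: diag=10, rhs=0; c'=3/10, d'=0
row 2: denom=12−3·3/10=111/10; d'=(8−3·0)/(111/10)=80/111
back: M2=80/111
back: M1=0−3/10·80/111=-8/37
M: M0=0, M1=-8/37, M2=80/111, M3=0
seg 0: a=2, c=M0/2=0, d=(M1−M0)/(6·2)=-2/111, b=Δ0−h0·(2M0+M1)/6=-103/111
seg 1: a=0, c=M1/2=-4/37, d=(M2−M1)/(6·3)=52/999, b=Δ1−h1·(2M1+M2)/6=-127/111
seg 2: a=-3, c=M2/2=40/111, d=(M3−M2)/(6·3)=-40/999, b=Δ2−h2·(2M2+M3)/6=-43/111
t_q=29/4 → seg 2, τ=9/4; S=-3+-43/111·τ+40/111·τ²+-40/999·τ³=-741/296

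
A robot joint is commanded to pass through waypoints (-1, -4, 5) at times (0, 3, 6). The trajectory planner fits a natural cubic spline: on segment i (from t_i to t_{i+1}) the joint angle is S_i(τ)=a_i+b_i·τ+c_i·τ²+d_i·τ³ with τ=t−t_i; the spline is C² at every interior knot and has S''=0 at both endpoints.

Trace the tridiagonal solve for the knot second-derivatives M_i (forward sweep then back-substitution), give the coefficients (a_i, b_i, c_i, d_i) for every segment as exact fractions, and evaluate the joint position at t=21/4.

Δ: Δ0=-1, Δ1=3
row 1: diag=12, rhs=24; c'=1/4, d'=2
back: M1=2
M: M0=0, M1=2, M2=0
seg 0: a=-1, c=M0/2=0, d=(M1−M0)/(6·3)=1/9, b=Δ0−h0·(2M0+M1)/6=-2
seg 1: a=-4, c=M1/2=1, d=(M2−M1)/(6·3)=-1/9, b=Δ1−h1·(2M1+M2)/6=1
t_q=21/4 → seg 1, τ=9/4; S=-4+1·τ+1·τ²+-1/9·τ³=131/64

  seg 0: a=-1 b=-2 c=0 d=1/9
  seg 1: a=-4 b=1 c=1 d=-1/9
S(21/4) = 131/64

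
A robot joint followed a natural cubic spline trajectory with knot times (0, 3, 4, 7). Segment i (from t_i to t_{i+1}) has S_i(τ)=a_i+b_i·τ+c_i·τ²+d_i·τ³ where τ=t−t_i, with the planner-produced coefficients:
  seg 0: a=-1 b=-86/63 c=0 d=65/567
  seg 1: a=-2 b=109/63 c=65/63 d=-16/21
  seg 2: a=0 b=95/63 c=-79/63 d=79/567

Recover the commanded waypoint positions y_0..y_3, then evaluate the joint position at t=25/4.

y_0 = S_0(0) = a_0 = -1
y_1 = S_1(0) = a_1 = -2
y_2 = S_2(0) = a_2 = 0
y_3 = S_2(3) = -3
t_q=25/4 is in segment 2 (τ=9/4); S_2(τ)=-613/448

y_0=-1 y_1=-2 y_2=0 y_3=-3
S(25/4) = -613/448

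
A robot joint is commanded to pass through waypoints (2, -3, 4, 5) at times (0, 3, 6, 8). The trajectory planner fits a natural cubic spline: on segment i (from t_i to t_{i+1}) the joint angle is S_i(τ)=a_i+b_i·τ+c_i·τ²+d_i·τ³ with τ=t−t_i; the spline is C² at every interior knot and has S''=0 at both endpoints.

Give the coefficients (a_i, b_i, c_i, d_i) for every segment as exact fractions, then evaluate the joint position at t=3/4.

  seg 0: a=2 b=-643/222 c=0 d=91/666
  seg 1: a=-3 b=88/111 c=91/74 d=-53/222
  seg 2: a=4 b=383/222 c=-34/37 d=17/111
S(3/4) = -543/4736

Δ: Δ0=-5/3, Δ1=7/3, Δ2=1/2
row 1: diag=12, rhs=24; c'=1/4, d'=2
row 2: denom=10−3·1/4=37/4; d'=(-11−3·2)/(37/4)=-68/37
back: M2=-68/37
back: M1=2−1/4·-68/37=91/37
M: M0=0, M1=91/37, M2=-68/37, M3=0
seg 0: a=2, c=M0/2=0, d=(M1−M0)/(6·3)=91/666, b=Δ0−h0·(2M0+M1)/6=-643/222
seg 1: a=-3, c=M1/2=91/74, d=(M2−M1)/(6·3)=-53/222, b=Δ1−h1·(2M1+M2)/6=88/111
seg 2: a=4, c=M2/2=-34/37, d=(M3−M2)/(6·2)=17/111, b=Δ2−h2·(2M2+M3)/6=383/222
t_q=3/4 → seg 0, τ=3/4; S=2+-643/222·τ+0·τ²+91/666·τ³=-543/4736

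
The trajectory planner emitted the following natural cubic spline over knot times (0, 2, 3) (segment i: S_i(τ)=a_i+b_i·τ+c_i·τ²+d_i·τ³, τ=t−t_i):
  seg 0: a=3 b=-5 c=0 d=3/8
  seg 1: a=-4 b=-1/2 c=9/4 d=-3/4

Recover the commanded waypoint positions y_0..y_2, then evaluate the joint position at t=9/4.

y_0 = S_0(0) = a_0 = 3
y_1 = S_1(0) = a_1 = -4
y_2 = S_1(1) = -3
t_q=9/4 is in segment 1 (τ=1/4); S_1(τ)=-1023/256

y_0=3 y_1=-4 y_2=-3
S(9/4) = -1023/256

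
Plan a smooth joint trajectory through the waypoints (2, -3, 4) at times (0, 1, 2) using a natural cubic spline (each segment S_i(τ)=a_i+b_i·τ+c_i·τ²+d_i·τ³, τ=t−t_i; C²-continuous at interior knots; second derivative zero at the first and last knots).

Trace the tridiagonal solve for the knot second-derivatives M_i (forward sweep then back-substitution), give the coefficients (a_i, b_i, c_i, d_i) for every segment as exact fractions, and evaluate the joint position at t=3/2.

  seg 0: a=2 b=-8 c=0 d=3
  seg 1: a=-3 b=1 c=9 d=-3
S(3/2) = -5/8

Δ: Δ0=-5, Δ1=7
row 1: diag=4, rhs=72; c'=1/4, d'=18
back: M1=18
M: M0=0, M1=18, M2=0
seg 0: a=2, c=M0/2=0, d=(M1−M0)/(6·1)=3, b=Δ0−h0·(2M0+M1)/6=-8
seg 1: a=-3, c=M1/2=9, d=(M2−M1)/(6·1)=-3, b=Δ1−h1·(2M1+M2)/6=1
t_q=3/2 → seg 1, τ=1/2; S=-3+1·τ+9·τ²+-3·τ³=-5/8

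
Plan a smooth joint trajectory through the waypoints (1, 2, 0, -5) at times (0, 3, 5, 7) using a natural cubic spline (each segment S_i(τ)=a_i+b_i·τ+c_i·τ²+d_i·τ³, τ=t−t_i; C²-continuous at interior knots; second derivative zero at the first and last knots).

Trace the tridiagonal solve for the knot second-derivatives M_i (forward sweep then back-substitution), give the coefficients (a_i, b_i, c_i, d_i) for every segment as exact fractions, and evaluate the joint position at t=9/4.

  seg 0: a=1 b=145/228 c=0 d=-23/684
  seg 1: a=2 b=-31/114 c=-23/76 d=-7/228
  seg 2: a=0 b=-211/114 c=-37/76 d=37/456
S(9/4) = 9961/4864

Δ: Δ0=1/3, Δ1=-1, Δ2=-5/2
row 1: diag=10, rhs=-8; c'=1/5, d'=-4/5
row 2: denom=8−2·1/5=38/5; d'=(-9−2·-4/5)/(38/5)=-37/38
back: M2=-37/38
back: M1=-4/5−1/5·-37/38=-23/38
M: M0=0, M1=-23/38, M2=-37/38, M3=0
seg 0: a=1, c=M0/2=0, d=(M1−M0)/(6·3)=-23/684, b=Δ0−h0·(2M0+M1)/6=145/228
seg 1: a=2, c=M1/2=-23/76, d=(M2−M1)/(6·2)=-7/228, b=Δ1−h1·(2M1+M2)/6=-31/114
seg 2: a=0, c=M2/2=-37/76, d=(M3−M2)/(6·2)=37/456, b=Δ2−h2·(2M2+M3)/6=-211/114
t_q=9/4 → seg 0, τ=9/4; S=1+145/228·τ+0·τ²+-23/684·τ³=9961/4864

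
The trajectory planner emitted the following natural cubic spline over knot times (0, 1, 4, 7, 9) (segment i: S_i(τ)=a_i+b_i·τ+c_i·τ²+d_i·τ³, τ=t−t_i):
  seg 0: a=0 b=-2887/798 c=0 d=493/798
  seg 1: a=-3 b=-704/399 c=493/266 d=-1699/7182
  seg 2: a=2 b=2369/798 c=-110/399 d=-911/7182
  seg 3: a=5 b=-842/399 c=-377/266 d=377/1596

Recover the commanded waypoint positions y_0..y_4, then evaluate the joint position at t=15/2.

y_0=0 y_1=-3 y_2=2 y_3=5 y_4=-3
S(15/2) = 2201/608

y_0 = S_0(0) = a_0 = 0
y_1 = S_1(0) = a_1 = -3
y_2 = S_2(0) = a_2 = 2
y_3 = S_3(0) = a_3 = 5
y_4 = S_3(2) = -3
t_q=15/2 is in segment 3 (τ=1/2); S_3(τ)=2201/608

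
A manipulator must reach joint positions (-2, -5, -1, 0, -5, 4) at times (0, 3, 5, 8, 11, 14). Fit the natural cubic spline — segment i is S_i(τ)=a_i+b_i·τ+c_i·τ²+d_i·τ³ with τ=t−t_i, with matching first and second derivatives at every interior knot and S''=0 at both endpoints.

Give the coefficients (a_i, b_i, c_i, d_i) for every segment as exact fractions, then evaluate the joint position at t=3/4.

  seg 0: a=-2 b=-659/330 c=0 d=329/2970
  seg 1: a=-5 b=164/165 c=329/330 d=-163/660
  seg 2: a=-1 b=111/55 c=-16/33 d=-38/1485
  seg 3: a=0 b=-87/55 c=-118/165 d=68/297
  seg 4: a=-5 b=17/55 c=74/55 d=-74/495
S(3/4) = -4859/1408

Δ: Δ0=-1, Δ1=2, Δ2=1/3, Δ3=-5/3, Δ4=3
row 1: diag=10, rhs=18; c'=1/5, d'=9/5
row 2: denom=10−2·1/5=48/5; d'=(-10−2·9/5)/(48/5)=-17/12
row 3: denom=12−3·5/16=177/16; d'=(-12−3·-17/12)/(177/16)=-124/177
row 4: denom=12−3·16/59=660/59; d'=(28−3·-124/177)/(660/59)=148/55
back: M4=148/55
back: M3=-124/177−16/59·148/55=-236/165
back: M2=-17/12−5/16·-236/165=-32/33
back: M1=9/5−1/5·-32/33=329/165
M: M0=0, M1=329/165, M2=-32/33, M3=-236/165, M4=148/55, M5=0
seg 0: a=-2, c=M0/2=0, d=(M1−M0)/(6·3)=329/2970, b=Δ0−h0·(2M0+M1)/6=-659/330
seg 1: a=-5, c=M1/2=329/330, d=(M2−M1)/(6·2)=-163/660, b=Δ1−h1·(2M1+M2)/6=164/165
seg 2: a=-1, c=M2/2=-16/33, d=(M3−M2)/(6·3)=-38/1485, b=Δ2−h2·(2M2+M3)/6=111/55
seg 3: a=0, c=M3/2=-118/165, d=(M4−M3)/(6·3)=68/297, b=Δ3−h3·(2M3+M4)/6=-87/55
seg 4: a=-5, c=M4/2=74/55, d=(M5−M4)/(6·3)=-74/495, b=Δ4−h4·(2M4+M5)/6=17/55
t_q=3/4 → seg 0, τ=3/4; S=-2+-659/330·τ+0·τ²+329/2970·τ³=-4859/1408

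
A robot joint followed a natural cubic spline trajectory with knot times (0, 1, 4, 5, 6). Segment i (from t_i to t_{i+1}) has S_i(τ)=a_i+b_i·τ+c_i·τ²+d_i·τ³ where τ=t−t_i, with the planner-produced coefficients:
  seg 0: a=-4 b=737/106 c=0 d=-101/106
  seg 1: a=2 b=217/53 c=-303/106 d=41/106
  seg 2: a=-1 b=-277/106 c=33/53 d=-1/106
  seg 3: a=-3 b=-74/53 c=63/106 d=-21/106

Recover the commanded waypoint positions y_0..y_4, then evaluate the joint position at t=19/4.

y_0=-4 y_1=2 y_2=-1 y_3=-3 y_4=-4
S(19/4) = -17731/6784

y_0 = S_0(0) = a_0 = -4
y_1 = S_1(0) = a_1 = 2
y_2 = S_2(0) = a_2 = -1
y_3 = S_3(0) = a_3 = -3
y_4 = S_3(1) = -4
t_q=19/4 is in segment 2 (τ=3/4); S_2(τ)=-17731/6784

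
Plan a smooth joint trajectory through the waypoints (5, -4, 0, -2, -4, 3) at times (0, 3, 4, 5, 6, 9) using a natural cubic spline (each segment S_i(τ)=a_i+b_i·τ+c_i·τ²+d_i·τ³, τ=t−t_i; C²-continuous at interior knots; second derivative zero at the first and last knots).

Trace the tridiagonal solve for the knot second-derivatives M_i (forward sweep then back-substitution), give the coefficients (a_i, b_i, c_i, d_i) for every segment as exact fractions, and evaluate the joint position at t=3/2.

Δ: Δ0=-3, Δ1=4, Δ2=-2, Δ3=-2, Δ4=7/3
row 1: diag=8, rhs=42; c'=1/8, d'=21/4
row 2: denom=4−1·1/8=31/8; d'=(-36−1·21/4)/(31/8)=-330/31
row 3: denom=4−1·8/31=116/31; d'=(0−1·-330/31)/(116/31)=165/58
row 4: denom=8−1·31/116=897/116; d'=(26−1·165/58)/(897/116)=2686/897
back: M4=2686/897
back: M3=165/58−31/116·2686/897=1834/897
back: M2=-330/31−8/31·1834/897=-10022/897
back: M1=21/4−1/8·-10022/897=5962/897
M: M0=0, M1=5962/897, M2=-10022/897, M3=1834/897, M4=2686/897, M5=0
seg 0: a=5, c=M0/2=0, d=(M1−M0)/(6·3)=2981/8073, b=Δ0−h0·(2M0+M1)/6=-5672/897
seg 1: a=-4, c=M1/2=2981/897, d=(M2−M1)/(6·1)=-888/299, b=Δ1−h1·(2M1+M2)/6=3271/897
seg 2: a=0, c=M2/2=-5011/897, d=(M3−M2)/(6·1)=152/69, b=Δ2−h2·(2M2+M3)/6=1241/897
seg 3: a=-2, c=M3/2=917/897, d=(M4−M3)/(6·1)=142/897, b=Δ3−h3·(2M3+M4)/6=-951/299
seg 4: a=-4, c=M4/2=1343/897, d=(M5−M4)/(6·3)=-1343/8073, b=Δ4−h4·(2M4+M5)/6=-593/897
t_q=3/2 → seg 0, τ=3/2; S=5+-5672/897·τ+0·τ²+2981/8073·τ³=-7747/2392

  seg 0: a=5 b=-5672/897 c=0 d=2981/8073
  seg 1: a=-4 b=3271/897 c=2981/897 d=-888/299
  seg 2: a=0 b=1241/897 c=-5011/897 d=152/69
  seg 3: a=-2 b=-951/299 c=917/897 d=142/897
  seg 4: a=-4 b=-593/897 c=1343/897 d=-1343/8073
S(3/2) = -7747/2392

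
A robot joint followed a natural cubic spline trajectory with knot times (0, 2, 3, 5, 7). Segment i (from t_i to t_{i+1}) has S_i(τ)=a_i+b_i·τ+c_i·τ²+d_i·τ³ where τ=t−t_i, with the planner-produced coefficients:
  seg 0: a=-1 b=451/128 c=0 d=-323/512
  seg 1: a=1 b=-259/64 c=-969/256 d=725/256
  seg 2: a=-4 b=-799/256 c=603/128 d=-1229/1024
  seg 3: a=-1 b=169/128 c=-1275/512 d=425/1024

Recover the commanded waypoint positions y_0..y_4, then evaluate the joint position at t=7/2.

y_0 = S_0(0) = a_0 = -1
y_1 = S_1(0) = a_1 = 1
y_2 = S_2(0) = a_2 = -4
y_3 = S_3(0) = a_3 = -1
y_4 = S_3(2) = -5
t_q=7/2 is in segment 2 (τ=1/2); S_2(τ)=-37133/8192

y_0=-1 y_1=1 y_2=-4 y_3=-1 y_4=-5
S(7/2) = -37133/8192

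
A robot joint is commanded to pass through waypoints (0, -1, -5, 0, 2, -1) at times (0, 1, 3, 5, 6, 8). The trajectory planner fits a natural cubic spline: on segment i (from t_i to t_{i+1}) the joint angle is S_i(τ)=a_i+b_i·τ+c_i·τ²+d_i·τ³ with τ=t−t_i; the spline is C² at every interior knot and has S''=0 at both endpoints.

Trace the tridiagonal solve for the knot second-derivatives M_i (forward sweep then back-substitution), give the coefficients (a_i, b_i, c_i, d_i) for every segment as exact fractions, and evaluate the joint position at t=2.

Δ: Δ0=-1, Δ1=-2, Δ2=5/2, Δ3=2, Δ4=-3/2
row 1: diag=6, rhs=-6; c'=1/3, d'=-1
row 2: denom=8−2·1/3=22/3; d'=(27−2·-1)/(22/3)=87/22
row 3: denom=6−2·3/11=60/11; d'=(-3−2·87/22)/(60/11)=-2
row 4: denom=6−1·11/60=349/60; d'=(-21−1·-2)/(349/60)=-1140/349
back: M4=-1140/349
back: M3=-2−11/60·-1140/349=-489/349
back: M2=87/22−3/11·-489/349=3027/698
back: M1=-1−1/3·3027/698=-1707/698
M: M0=0, M1=-1707/698, M2=3027/698, M3=-489/349, M4=-1140/349, M5=0
seg 0: a=0, c=M0/2=0, d=(M1−M0)/(6·1)=-569/1396, b=Δ0−h0·(2M0+M1)/6=-827/1396
seg 1: a=-1, c=M1/2=-1707/1396, d=(M2−M1)/(6·2)=789/1396, b=Δ1−h1·(2M1+M2)/6=-1267/698
seg 2: a=-5, c=M2/2=3027/1396, d=(M3−M2)/(6·2)=-1335/2792, b=Δ2−h2·(2M2+M3)/6=53/698
seg 3: a=0, c=M3/2=-489/698, d=(M4−M3)/(6·1)=-217/698, b=Δ3−h3·(2M3+M4)/6=1051/349
seg 4: a=2, c=M4/2=-570/349, d=(M5−M4)/(6·2)=95/349, b=Δ4−h4·(2M4+M5)/6=473/698
t_q=2 → seg 1, τ=1; S=-1+-1267/698·τ+-1707/1396·τ²+789/1396·τ³=-1212/349

  seg 0: a=0 b=-827/1396 c=0 d=-569/1396
  seg 1: a=-1 b=-1267/698 c=-1707/1396 d=789/1396
  seg 2: a=-5 b=53/698 c=3027/1396 d=-1335/2792
  seg 3: a=0 b=1051/349 c=-489/698 d=-217/698
  seg 4: a=2 b=473/698 c=-570/349 d=95/349
S(2) = -1212/349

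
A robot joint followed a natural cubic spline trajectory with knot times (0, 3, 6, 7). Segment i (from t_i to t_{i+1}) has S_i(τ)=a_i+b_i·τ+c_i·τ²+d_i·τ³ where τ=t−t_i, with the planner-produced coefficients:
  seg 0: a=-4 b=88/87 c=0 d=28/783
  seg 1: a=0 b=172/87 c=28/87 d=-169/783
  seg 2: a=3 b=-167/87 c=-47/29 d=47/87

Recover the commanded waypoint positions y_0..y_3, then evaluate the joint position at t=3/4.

y_0 = S_0(0) = a_0 = -4
y_1 = S_1(0) = a_1 = 0
y_2 = S_2(0) = a_2 = 3
y_3 = S_2(1) = 0
t_q=3/4 is in segment 0 (τ=3/4); S_0(τ)=-1497/464

y_0=-4 y_1=0 y_2=3 y_3=0
S(3/4) = -1497/464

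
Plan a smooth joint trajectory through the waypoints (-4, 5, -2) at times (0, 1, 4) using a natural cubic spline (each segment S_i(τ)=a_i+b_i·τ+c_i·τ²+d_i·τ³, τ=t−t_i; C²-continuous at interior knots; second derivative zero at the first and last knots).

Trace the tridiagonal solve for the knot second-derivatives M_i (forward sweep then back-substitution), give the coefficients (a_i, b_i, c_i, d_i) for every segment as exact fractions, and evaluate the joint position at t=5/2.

Δ: Δ0=9, Δ1=-7/3
row 1: diag=8, rhs=-68; c'=3/8, d'=-17/2
back: M1=-17/2
M: M0=0, M1=-17/2, M2=0
seg 0: a=-4, c=M0/2=0, d=(M1−M0)/(6·1)=-17/12, b=Δ0−h0·(2M0+M1)/6=125/12
seg 1: a=5, c=M1/2=-17/4, d=(M2−M1)/(6·3)=17/36, b=Δ1−h1·(2M1+M2)/6=37/6
t_q=5/2 → seg 1, τ=3/2; S=5+37/6·τ+-17/4·τ²+17/36·τ³=201/32

  seg 0: a=-4 b=125/12 c=0 d=-17/12
  seg 1: a=5 b=37/6 c=-17/4 d=17/36
S(5/2) = 201/32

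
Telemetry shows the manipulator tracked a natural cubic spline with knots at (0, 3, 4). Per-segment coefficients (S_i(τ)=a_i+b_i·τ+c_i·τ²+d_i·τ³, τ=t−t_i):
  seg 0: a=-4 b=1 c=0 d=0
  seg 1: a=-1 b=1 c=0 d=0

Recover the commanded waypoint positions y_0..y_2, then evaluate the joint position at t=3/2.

y_0 = S_0(0) = a_0 = -4
y_1 = S_1(0) = a_1 = -1
y_2 = S_1(1) = 0
t_q=3/2 is in segment 0 (τ=3/2); S_0(τ)=-5/2

y_0=-4 y_1=-1 y_2=0
S(3/2) = -5/2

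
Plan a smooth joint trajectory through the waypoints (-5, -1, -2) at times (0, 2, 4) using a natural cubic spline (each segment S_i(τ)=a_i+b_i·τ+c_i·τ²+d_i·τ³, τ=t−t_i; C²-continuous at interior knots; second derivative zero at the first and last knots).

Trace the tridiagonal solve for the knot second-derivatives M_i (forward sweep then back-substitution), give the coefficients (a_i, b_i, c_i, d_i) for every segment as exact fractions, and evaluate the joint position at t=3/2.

Δ: Δ0=2, Δ1=-1/2
row 1: diag=8, rhs=-15; c'=1/4, d'=-15/8
back: M1=-15/8
M: M0=0, M1=-15/8, M2=0
seg 0: a=-5, c=M0/2=0, d=(M1−M0)/(6·2)=-5/32, b=Δ0−h0·(2M0+M1)/6=21/8
seg 1: a=-1, c=M1/2=-15/16, d=(M2−M1)/(6·2)=5/32, b=Δ1−h1·(2M1+M2)/6=3/4
t_q=3/2 → seg 0, τ=3/2; S=-5+21/8·τ+0·τ²+-5/32·τ³=-407/256

  seg 0: a=-5 b=21/8 c=0 d=-5/32
  seg 1: a=-1 b=3/4 c=-15/16 d=5/32
S(3/2) = -407/256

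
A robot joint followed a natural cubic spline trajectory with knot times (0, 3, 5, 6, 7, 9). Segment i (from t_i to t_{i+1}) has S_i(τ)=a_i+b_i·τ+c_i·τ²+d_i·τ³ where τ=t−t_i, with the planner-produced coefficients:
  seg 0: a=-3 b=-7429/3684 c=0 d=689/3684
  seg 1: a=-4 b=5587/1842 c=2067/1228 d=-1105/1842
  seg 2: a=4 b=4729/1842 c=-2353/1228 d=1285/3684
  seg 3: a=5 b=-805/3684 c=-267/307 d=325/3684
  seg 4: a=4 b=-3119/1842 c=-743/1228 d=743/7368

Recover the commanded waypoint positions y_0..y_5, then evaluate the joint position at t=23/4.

y_0=-3 y_1=-4 y_2=4 y_3=5 y_4=4 y_5=-1
S(23/4) = 392553/78592

y_0 = S_0(0) = a_0 = -3
y_1 = S_1(0) = a_1 = -4
y_2 = S_2(0) = a_2 = 4
y_3 = S_3(0) = a_3 = 5
y_4 = S_4(0) = a_4 = 4
y_5 = S_4(2) = -1
t_q=23/4 is in segment 2 (τ=3/4); S_2(τ)=392553/78592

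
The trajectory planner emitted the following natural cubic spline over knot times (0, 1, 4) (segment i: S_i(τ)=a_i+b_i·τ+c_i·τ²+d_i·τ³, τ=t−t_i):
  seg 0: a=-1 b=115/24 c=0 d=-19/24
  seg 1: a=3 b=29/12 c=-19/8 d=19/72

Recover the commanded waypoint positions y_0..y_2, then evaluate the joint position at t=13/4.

y_0 = S_0(0) = a_0 = -1
y_1 = S_1(0) = a_1 = 3
y_2 = S_1(3) = -4
t_q=13/4 is in segment 1 (τ=9/4); S_1(τ)=-297/512

y_0=-1 y_1=3 y_2=-4
S(13/4) = -297/512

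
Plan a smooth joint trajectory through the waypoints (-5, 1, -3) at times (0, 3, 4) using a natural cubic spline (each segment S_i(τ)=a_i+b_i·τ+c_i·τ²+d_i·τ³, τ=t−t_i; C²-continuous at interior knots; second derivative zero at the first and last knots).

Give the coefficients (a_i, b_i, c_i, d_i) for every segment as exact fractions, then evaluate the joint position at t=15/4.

  seg 0: a=-5 b=17/4 c=0 d=-1/4
  seg 1: a=1 b=-5/2 c=-9/4 d=3/4
S(15/4) = -467/256

Δ: Δ0=2, Δ1=-4
row 1: diag=8, rhs=-36; c'=1/8, d'=-9/2
back: M1=-9/2
M: M0=0, M1=-9/2, M2=0
seg 0: a=-5, c=M0/2=0, d=(M1−M0)/(6·3)=-1/4, b=Δ0−h0·(2M0+M1)/6=17/4
seg 1: a=1, c=M1/2=-9/4, d=(M2−M1)/(6·1)=3/4, b=Δ1−h1·(2M1+M2)/6=-5/2
t_q=15/4 → seg 1, τ=3/4; S=1+-5/2·τ+-9/4·τ²+3/4·τ³=-467/256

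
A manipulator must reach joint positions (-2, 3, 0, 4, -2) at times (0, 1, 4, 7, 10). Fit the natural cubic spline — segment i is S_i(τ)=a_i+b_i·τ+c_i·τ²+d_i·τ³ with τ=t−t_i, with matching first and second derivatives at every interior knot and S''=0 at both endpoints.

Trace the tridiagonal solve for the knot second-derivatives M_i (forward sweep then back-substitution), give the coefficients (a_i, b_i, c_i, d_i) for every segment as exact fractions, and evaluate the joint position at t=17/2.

Δ: Δ0=5, Δ1=-1, Δ2=4/3, Δ3=-2
row 1: diag=8, rhs=-36; c'=3/8, d'=-9/2
row 2: denom=12−3·3/8=87/8; d'=(14−3·-9/2)/(87/8)=220/87
row 3: denom=12−3·8/29=324/29; d'=(-20−3·220/87)/(324/29)=-200/81
back: M3=-200/81
back: M2=220/87−8/29·-200/81=260/81
back: M1=-9/2−3/8·260/81=-154/27
M: M0=0, M1=-154/27, M2=260/81, M3=-200/81, M4=0
seg 0: a=-2, c=M0/2=0, d=(M1−M0)/(6·1)=-77/81, b=Δ0−h0·(2M0+M1)/6=482/81
seg 1: a=3, c=M1/2=-77/27, d=(M2−M1)/(6·3)=361/729, b=Δ1−h1·(2M1+M2)/6=251/81
seg 2: a=0, c=M2/2=130/81, d=(M3−M2)/(6·3)=-230/729, b=Δ2−h2·(2M2+M3)/6=-52/81
seg 3: a=4, c=M3/2=-100/81, d=(M4−M3)/(6·3)=100/729, b=Δ3−h3·(2M3+M4)/6=38/81
t_q=17/2 → seg 3, τ=3/2; S=4+38/81·τ+-100/81·τ²+100/729·τ³=43/18

  seg 0: a=-2 b=482/81 c=0 d=-77/81
  seg 1: a=3 b=251/81 c=-77/27 d=361/729
  seg 2: a=0 b=-52/81 c=130/81 d=-230/729
  seg 3: a=4 b=38/81 c=-100/81 d=100/729
S(17/2) = 43/18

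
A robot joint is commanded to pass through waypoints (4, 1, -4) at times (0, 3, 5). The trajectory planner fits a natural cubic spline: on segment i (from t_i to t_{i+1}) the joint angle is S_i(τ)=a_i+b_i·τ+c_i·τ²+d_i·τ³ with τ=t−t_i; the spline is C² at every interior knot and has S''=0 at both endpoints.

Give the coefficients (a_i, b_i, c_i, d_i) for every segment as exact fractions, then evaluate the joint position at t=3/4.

  seg 0: a=4 b=-11/20 c=0 d=-1/20
  seg 1: a=1 b=-19/10 c=-9/20 d=3/40
S(3/4) = 913/256

Δ: Δ0=-1, Δ1=-5/2
row 1: diag=10, rhs=-9; c'=1/5, d'=-9/10
back: M1=-9/10
M: M0=0, M1=-9/10, M2=0
seg 0: a=4, c=M0/2=0, d=(M1−M0)/(6·3)=-1/20, b=Δ0−h0·(2M0+M1)/6=-11/20
seg 1: a=1, c=M1/2=-9/20, d=(M2−M1)/(6·2)=3/40, b=Δ1−h1·(2M1+M2)/6=-19/10
t_q=3/4 → seg 0, τ=3/4; S=4+-11/20·τ+0·τ²+-1/20·τ³=913/256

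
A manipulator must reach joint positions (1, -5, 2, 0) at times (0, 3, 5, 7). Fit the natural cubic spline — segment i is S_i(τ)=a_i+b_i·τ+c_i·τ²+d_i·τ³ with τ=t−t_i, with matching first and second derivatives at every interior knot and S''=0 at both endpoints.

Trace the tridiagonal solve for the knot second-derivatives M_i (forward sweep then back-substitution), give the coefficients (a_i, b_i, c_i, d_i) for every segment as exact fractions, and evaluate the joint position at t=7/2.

Δ: Δ0=-2, Δ1=7/2, Δ2=-1
row 1: diag=10, rhs=33; c'=1/5, d'=33/10
row 2: denom=8−2·1/5=38/5; d'=(-27−2·33/10)/(38/5)=-84/19
back: M2=-84/19
back: M1=33/10−1/5·-84/19=159/38
M: M0=0, M1=159/38, M2=-84/19, M3=0
seg 0: a=1, c=M0/2=0, d=(M1−M0)/(6·3)=53/228, b=Δ0−h0·(2M0+M1)/6=-311/76
seg 1: a=-5, c=M1/2=159/76, d=(M2−M1)/(6·2)=-109/152, b=Δ1−h1·(2M1+M2)/6=83/38
seg 2: a=2, c=M2/2=-42/19, d=(M3−M2)/(6·2)=7/19, b=Δ2−h2·(2M2+M3)/6=37/19
t_q=7/2 → seg 1, τ=1/2; S=-5+83/38·τ+159/76·τ²+-109/152·τ³=-4225/1216

  seg 0: a=1 b=-311/76 c=0 d=53/228
  seg 1: a=-5 b=83/38 c=159/76 d=-109/152
  seg 2: a=2 b=37/19 c=-42/19 d=7/19
S(7/2) = -4225/1216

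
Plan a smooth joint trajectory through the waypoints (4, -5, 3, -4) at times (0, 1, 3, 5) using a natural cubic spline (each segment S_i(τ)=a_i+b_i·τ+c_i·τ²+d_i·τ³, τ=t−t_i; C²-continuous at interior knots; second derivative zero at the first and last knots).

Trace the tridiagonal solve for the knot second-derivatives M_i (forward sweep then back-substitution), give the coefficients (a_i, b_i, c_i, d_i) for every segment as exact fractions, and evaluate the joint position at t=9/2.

  seg 0: a=4 b=-515/44 c=0 d=119/44
  seg 1: a=-5 b=-79/22 c=357/44 d=-95/44
  seg 2: a=3 b=65/22 c=-213/44 d=71/88
S(9/2) = -519/704

Δ: Δ0=-9, Δ1=4, Δ2=-7/2
row 1: diag=6, rhs=78; c'=1/3, d'=13
row 2: denom=8−2·1/3=22/3; d'=(-45−2·13)/(22/3)=-213/22
back: M2=-213/22
back: M1=13−1/3·-213/22=357/22
M: M0=0, M1=357/22, M2=-213/22, M3=0
seg 0: a=4, c=M0/2=0, d=(M1−M0)/(6·1)=119/44, b=Δ0−h0·(2M0+M1)/6=-515/44
seg 1: a=-5, c=M1/2=357/44, d=(M2−M1)/(6·2)=-95/44, b=Δ1−h1·(2M1+M2)/6=-79/22
seg 2: a=3, c=M2/2=-213/44, d=(M3−M2)/(6·2)=71/88, b=Δ2−h2·(2M2+M3)/6=65/22
t_q=9/2 → seg 2, τ=3/2; S=3+65/22·τ+-213/44·τ²+71/88·τ³=-519/704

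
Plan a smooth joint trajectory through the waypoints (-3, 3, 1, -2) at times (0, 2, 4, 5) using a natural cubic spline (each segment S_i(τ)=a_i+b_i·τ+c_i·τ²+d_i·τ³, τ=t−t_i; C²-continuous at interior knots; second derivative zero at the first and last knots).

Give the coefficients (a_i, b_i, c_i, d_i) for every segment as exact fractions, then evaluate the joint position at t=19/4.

  seg 0: a=-3 b=43/11 c=0 d=-5/22
  seg 1: a=3 b=13/11 c=-15/11 d=3/22
  seg 2: a=1 b=-29/11 c=-6/11 d=2/11
S(19/4) = -425/352

Δ: Δ0=3, Δ1=-1, Δ2=-3
row 1: diag=8, rhs=-24; c'=1/4, d'=-3
row 2: denom=6−2·1/4=11/2; d'=(-12−2·-3)/(11/2)=-12/11
back: M2=-12/11
back: M1=-3−1/4·-12/11=-30/11
M: M0=0, M1=-30/11, M2=-12/11, M3=0
seg 0: a=-3, c=M0/2=0, d=(M1−M0)/(6·2)=-5/22, b=Δ0−h0·(2M0+M1)/6=43/11
seg 1: a=3, c=M1/2=-15/11, d=(M2−M1)/(6·2)=3/22, b=Δ1−h1·(2M1+M2)/6=13/11
seg 2: a=1, c=M2/2=-6/11, d=(M3−M2)/(6·1)=2/11, b=Δ2−h2·(2M2+M3)/6=-29/11
t_q=19/4 → seg 2, τ=3/4; S=1+-29/11·τ+-6/11·τ²+2/11·τ³=-425/352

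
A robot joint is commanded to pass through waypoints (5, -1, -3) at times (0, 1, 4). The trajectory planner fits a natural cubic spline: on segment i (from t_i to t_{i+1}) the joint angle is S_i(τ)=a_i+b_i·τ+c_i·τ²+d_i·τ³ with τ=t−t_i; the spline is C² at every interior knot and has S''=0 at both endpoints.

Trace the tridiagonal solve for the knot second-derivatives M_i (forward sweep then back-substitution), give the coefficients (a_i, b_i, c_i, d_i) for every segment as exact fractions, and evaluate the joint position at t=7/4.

Δ: Δ0=-6, Δ1=-2/3
row 1: diag=8, rhs=32; c'=3/8, d'=4
back: M1=4
M: M0=0, M1=4, M2=0
seg 0: a=5, c=M0/2=0, d=(M1−M0)/(6·1)=2/3, b=Δ0−h0·(2M0+M1)/6=-20/3
seg 1: a=-1, c=M1/2=2, d=(M2−M1)/(6·3)=-2/9, b=Δ1−h1·(2M1+M2)/6=-14/3
t_q=7/4 → seg 1, τ=3/4; S=-1+-14/3·τ+2·τ²+-2/9·τ³=-111/32

  seg 0: a=5 b=-20/3 c=0 d=2/3
  seg 1: a=-1 b=-14/3 c=2 d=-2/9
S(7/4) = -111/32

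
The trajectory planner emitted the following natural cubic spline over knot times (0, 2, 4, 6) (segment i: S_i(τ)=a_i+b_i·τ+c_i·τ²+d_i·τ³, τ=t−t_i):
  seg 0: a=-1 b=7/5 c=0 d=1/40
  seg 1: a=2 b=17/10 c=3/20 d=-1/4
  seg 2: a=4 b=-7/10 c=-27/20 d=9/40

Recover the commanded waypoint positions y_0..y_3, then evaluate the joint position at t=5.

y_0=-1 y_1=2 y_2=4 y_3=-1
S(5) = 87/40

y_0 = S_0(0) = a_0 = -1
y_1 = S_1(0) = a_1 = 2
y_2 = S_2(0) = a_2 = 4
y_3 = S_2(2) = -1
t_q=5 is in segment 2 (τ=1); S_2(τ)=87/40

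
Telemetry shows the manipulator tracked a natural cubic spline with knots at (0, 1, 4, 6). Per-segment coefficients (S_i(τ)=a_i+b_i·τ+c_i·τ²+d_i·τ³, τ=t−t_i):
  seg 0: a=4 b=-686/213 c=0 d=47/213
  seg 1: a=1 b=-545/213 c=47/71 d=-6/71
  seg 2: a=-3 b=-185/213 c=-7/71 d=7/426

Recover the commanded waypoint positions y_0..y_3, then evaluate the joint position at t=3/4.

y_0=4 y_1=1 y_2=-3 y_3=-5
S(3/4) = 7623/4544

y_0 = S_0(0) = a_0 = 4
y_1 = S_1(0) = a_1 = 1
y_2 = S_2(0) = a_2 = -3
y_3 = S_2(2) = -5
t_q=3/4 is in segment 0 (τ=3/4); S_0(τ)=7623/4544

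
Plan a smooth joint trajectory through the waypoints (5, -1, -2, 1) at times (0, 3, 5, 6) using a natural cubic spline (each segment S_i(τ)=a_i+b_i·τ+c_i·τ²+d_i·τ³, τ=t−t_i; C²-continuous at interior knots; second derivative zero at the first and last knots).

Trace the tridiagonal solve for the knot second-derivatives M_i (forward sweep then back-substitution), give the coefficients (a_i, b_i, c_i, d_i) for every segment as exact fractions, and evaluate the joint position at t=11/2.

Δ: Δ0=-2, Δ1=-1/2, Δ2=3
row 1: diag=10, rhs=9; c'=1/5, d'=9/10
row 2: denom=6−2·1/5=28/5; d'=(21−2·9/10)/(28/5)=24/7
back: M2=24/7
back: M1=9/10−1/5·24/7=3/14
M: M0=0, M1=3/14, M2=24/7, M3=0
seg 0: a=5, c=M0/2=0, d=(M1−M0)/(6·3)=1/84, b=Δ0−h0·(2M0+M1)/6=-59/28
seg 1: a=-1, c=M1/2=3/28, d=(M2−M1)/(6·2)=15/56, b=Δ1−h1·(2M1+M2)/6=-25/14
seg 2: a=-2, c=M2/2=12/7, d=(M3−M2)/(6·1)=-4/7, b=Δ2−h2·(2M2+M3)/6=13/7
t_q=11/2 → seg 2, τ=1/2; S=-2+13/7·τ+12/7·τ²+-4/7·τ³=-5/7

  seg 0: a=5 b=-59/28 c=0 d=1/84
  seg 1: a=-1 b=-25/14 c=3/28 d=15/56
  seg 2: a=-2 b=13/7 c=12/7 d=-4/7
S(11/2) = -5/7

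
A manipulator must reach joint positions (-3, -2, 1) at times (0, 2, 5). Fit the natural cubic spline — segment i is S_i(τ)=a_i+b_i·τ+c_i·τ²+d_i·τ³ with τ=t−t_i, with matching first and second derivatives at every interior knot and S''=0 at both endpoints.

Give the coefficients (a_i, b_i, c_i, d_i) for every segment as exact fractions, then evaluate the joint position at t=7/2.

  seg 0: a=-3 b=2/5 c=0 d=1/40
  seg 1: a=-2 b=7/10 c=3/20 d=-1/60
S(7/2) = -107/160

Δ: Δ0=1/2, Δ1=1
row 1: diag=10, rhs=3; c'=3/10, d'=3/10
back: M1=3/10
M: M0=0, M1=3/10, M2=0
seg 0: a=-3, c=M0/2=0, d=(M1−M0)/(6·2)=1/40, b=Δ0−h0·(2M0+M1)/6=2/5
seg 1: a=-2, c=M1/2=3/20, d=(M2−M1)/(6·3)=-1/60, b=Δ1−h1·(2M1+M2)/6=7/10
t_q=7/2 → seg 1, τ=3/2; S=-2+7/10·τ+3/20·τ²+-1/60·τ³=-107/160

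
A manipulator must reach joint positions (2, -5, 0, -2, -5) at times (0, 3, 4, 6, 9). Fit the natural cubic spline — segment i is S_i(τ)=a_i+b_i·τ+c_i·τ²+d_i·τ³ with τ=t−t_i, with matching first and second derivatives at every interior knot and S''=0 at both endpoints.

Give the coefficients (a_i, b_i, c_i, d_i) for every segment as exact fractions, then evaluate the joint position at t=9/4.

  seg 0: a=2 b=-1217/219 c=0 d=706/1971
  seg 1: a=-5 b=901/219 c=706/219 d=-512/219
  seg 2: a=0 b=259/73 c=-830/219 d=166/219
  seg 3: a=-2 b=-551/219 c=166/219 d=-166/1971
S(9/4) = -15005/2336

Δ: Δ0=-7/3, Δ1=5, Δ2=-1, Δ3=-1
row 1: diag=8, rhs=44; c'=1/8, d'=11/2
row 2: denom=6−1·1/8=47/8; d'=(-36−1·11/2)/(47/8)=-332/47
row 3: denom=10−2·16/47=438/47; d'=(0−2·-332/47)/(438/47)=332/219
back: M3=332/219
back: M2=-332/47−16/47·332/219=-1660/219
back: M1=11/2−1/8·-1660/219=1412/219
M: M0=0, M1=1412/219, M2=-1660/219, M3=332/219, M4=0
seg 0: a=2, c=M0/2=0, d=(M1−M0)/(6·3)=706/1971, b=Δ0−h0·(2M0+M1)/6=-1217/219
seg 1: a=-5, c=M1/2=706/219, d=(M2−M1)/(6·1)=-512/219, b=Δ1−h1·(2M1+M2)/6=901/219
seg 2: a=0, c=M2/2=-830/219, d=(M3−M2)/(6·2)=166/219, b=Δ2−h2·(2M2+M3)/6=259/73
seg 3: a=-2, c=M3/2=166/219, d=(M4−M3)/(6·3)=-166/1971, b=Δ3−h3·(2M3+M4)/6=-551/219
t_q=9/4 → seg 0, τ=9/4; S=2+-1217/219·τ+0·τ²+706/1971·τ³=-15005/2336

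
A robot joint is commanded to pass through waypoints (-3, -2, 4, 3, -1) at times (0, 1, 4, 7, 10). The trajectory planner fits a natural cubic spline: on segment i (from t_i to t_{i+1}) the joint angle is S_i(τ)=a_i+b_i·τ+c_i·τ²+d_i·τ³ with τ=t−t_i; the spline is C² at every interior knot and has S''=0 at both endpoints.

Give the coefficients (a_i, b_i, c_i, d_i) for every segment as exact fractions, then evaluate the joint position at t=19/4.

Δ: Δ0=1, Δ1=2, Δ2=-1/3, Δ3=-4/3
row 1: diag=8, rhs=6; c'=3/8, d'=3/4
row 2: denom=12−3·3/8=87/8; d'=(-14−3·3/4)/(87/8)=-130/87
row 3: denom=12−3·8/29=324/29; d'=(-6−3·-130/87)/(324/29)=-11/81
back: M3=-11/81
back: M2=-130/87−8/29·-11/81=-118/81
back: M1=3/4−3/8·-118/81=35/27
M: M0=0, M1=35/27, M2=-118/81, M3=-11/81, M4=0
seg 0: a=-3, c=M0/2=0, d=(M1−M0)/(6·1)=35/162, b=Δ0−h0·(2M0+M1)/6=127/162
seg 1: a=-2, c=M1/2=35/54, d=(M2−M1)/(6·3)=-223/1458, b=Δ1−h1·(2M1+M2)/6=116/81
seg 2: a=4, c=M2/2=-59/81, d=(M3−M2)/(6·3)=107/1458, b=Δ2−h2·(2M2+M3)/6=193/162
seg 3: a=3, c=M3/2=-11/162, d=(M4−M3)/(6·3)=11/1458, b=Δ3−h3·(2M3+M4)/6=-97/81
t_q=19/4 → seg 2, τ=3/4; S=4+193/162·τ+-59/81·τ²+107/1458·τ³=5201/1152

  seg 0: a=-3 b=127/162 c=0 d=35/162
  seg 1: a=-2 b=116/81 c=35/54 d=-223/1458
  seg 2: a=4 b=193/162 c=-59/81 d=107/1458
  seg 3: a=3 b=-97/81 c=-11/162 d=11/1458
S(19/4) = 5201/1152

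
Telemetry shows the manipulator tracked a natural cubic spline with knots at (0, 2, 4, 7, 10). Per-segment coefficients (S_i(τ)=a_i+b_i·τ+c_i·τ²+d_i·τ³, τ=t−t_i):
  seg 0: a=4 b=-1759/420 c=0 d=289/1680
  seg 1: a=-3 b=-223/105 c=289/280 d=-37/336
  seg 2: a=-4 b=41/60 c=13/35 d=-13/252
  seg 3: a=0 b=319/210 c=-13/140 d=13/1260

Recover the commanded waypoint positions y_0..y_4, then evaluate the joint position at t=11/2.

y_0 = S_0(0) = a_0 = 4
y_1 = S_1(0) = a_1 = -3
y_2 = S_2(0) = a_2 = -4
y_3 = S_3(0) = a_3 = 0
y_4 = S_3(3) = 4
t_q=11/2 is in segment 2 (τ=3/2); S_2(τ)=-2591/1120

y_0=4 y_1=-3 y_2=-4 y_3=0 y_4=4
S(11/2) = -2591/1120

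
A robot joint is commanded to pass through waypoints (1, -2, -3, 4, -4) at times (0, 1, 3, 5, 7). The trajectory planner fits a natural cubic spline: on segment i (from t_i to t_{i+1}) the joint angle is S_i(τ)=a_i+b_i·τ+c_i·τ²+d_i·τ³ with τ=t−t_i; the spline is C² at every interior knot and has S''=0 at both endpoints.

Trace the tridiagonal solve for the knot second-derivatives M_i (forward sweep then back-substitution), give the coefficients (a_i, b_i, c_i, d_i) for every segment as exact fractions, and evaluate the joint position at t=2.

Δ: Δ0=-3, Δ1=-1/2, Δ2=7/2, Δ3=-4
row 1: diag=6, rhs=15; c'=1/3, d'=5/2
row 2: denom=8−2·1/3=22/3; d'=(24−2·5/2)/(22/3)=57/22
row 3: denom=8−2·3/11=82/11; d'=(-45−2·57/22)/(82/11)=-276/41
back: M3=-276/41
back: M2=57/22−3/11·-276/41=363/82
back: M1=5/2−1/3·363/82=42/41
M: M0=0, M1=42/41, M2=363/82, M3=-276/41, M4=0
seg 0: a=1, c=M0/2=0, d=(M1−M0)/(6·1)=7/41, b=Δ0−h0·(2M0+M1)/6=-130/41
seg 1: a=-2, c=M1/2=21/41, d=(M2−M1)/(6·2)=93/328, b=Δ1−h1·(2M1+M2)/6=-109/41
seg 2: a=-3, c=M2/2=363/164, d=(M3−M2)/(6·2)=-305/328, b=Δ2−h2·(2M2+M3)/6=229/82
seg 3: a=4, c=M3/2=-138/41, d=(M4−M3)/(6·2)=23/41, b=Δ3−h3·(2M3+M4)/6=20/41
t_q=2 → seg 1, τ=1; S=-2+-109/41·τ+21/41·τ²+93/328·τ³=-1267/328

  seg 0: a=1 b=-130/41 c=0 d=7/41
  seg 1: a=-2 b=-109/41 c=21/41 d=93/328
  seg 2: a=-3 b=229/82 c=363/164 d=-305/328
  seg 3: a=4 b=20/41 c=-138/41 d=23/41
S(2) = -1267/328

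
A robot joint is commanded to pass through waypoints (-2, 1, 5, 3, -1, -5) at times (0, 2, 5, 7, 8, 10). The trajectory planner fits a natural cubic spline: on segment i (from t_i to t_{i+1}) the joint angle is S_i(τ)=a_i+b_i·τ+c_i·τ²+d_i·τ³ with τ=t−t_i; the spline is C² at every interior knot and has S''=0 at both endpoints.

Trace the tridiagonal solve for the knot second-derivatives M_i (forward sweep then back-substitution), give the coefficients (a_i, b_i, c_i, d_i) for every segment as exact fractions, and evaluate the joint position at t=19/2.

  seg 0: a=-2 b=25657/17670 c=0 d=106/8835
  seg 1: a=1 b=28201/17670 c=212/2945 d=-2819/53010
  seg 2: a=5 b=5231/8835 c=-479/1178 d=-6881/35340
  seg 3: a=3 b=-29782/8835 c=-4638/2945 d=8356/8835
  seg 4: a=-1 b=-32542/8835 c=3718/2945 d=-1859/8835
S(19/2) = -20707/4712

Δ: Δ0=3/2, Δ1=4/3, Δ2=-1, Δ3=-4, Δ4=-2
row 1: diag=10, rhs=-1; c'=3/10, d'=-1/10
row 2: denom=10−3·3/10=91/10; d'=(-14−3·-1/10)/(91/10)=-137/91
row 3: denom=6−2·20/91=506/91; d'=(-18−2·-137/91)/(506/91)=-62/23
row 4: denom=6−1·91/506=2945/506; d'=(12−1·-62/23)/(2945/506)=7436/2945
back: M4=7436/2945
back: M3=-62/23−91/506·7436/2945=-9276/2945
back: M2=-137/91−20/91·-9276/2945=-479/589
back: M1=-1/10−3/10·-479/589=424/2945
M: M0=0, M1=424/2945, M2=-479/589, M3=-9276/2945, M4=7436/2945, M5=0
seg 0: a=-2, c=M0/2=0, d=(M1−M0)/(6·2)=106/8835, b=Δ0−h0·(2M0+M1)/6=25657/17670
seg 1: a=1, c=M1/2=212/2945, d=(M2−M1)/(6·3)=-2819/53010, b=Δ1−h1·(2M1+M2)/6=28201/17670
seg 2: a=5, c=M2/2=-479/1178, d=(M3−M2)/(6·2)=-6881/35340, b=Δ2−h2·(2M2+M3)/6=5231/8835
seg 3: a=3, c=M3/2=-4638/2945, d=(M4−M3)/(6·1)=8356/8835, b=Δ3−h3·(2M3+M4)/6=-29782/8835
seg 4: a=-1, c=M4/2=3718/2945, d=(M5−M4)/(6·2)=-1859/8835, b=Δ4−h4·(2M4+M5)/6=-32542/8835
t_q=19/2 → seg 4, τ=3/2; S=-1+-32542/8835·τ+3718/2945·τ²+-1859/8835·τ³=-20707/4712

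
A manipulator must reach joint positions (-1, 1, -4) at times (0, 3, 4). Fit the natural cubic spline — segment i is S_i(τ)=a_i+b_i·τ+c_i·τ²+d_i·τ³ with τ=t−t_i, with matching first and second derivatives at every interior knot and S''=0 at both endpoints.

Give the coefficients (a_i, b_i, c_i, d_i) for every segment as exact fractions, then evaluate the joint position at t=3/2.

  seg 0: a=-1 b=67/24 c=0 d=-17/72
  seg 1: a=1 b=-43/12 c=-17/8 d=17/24
S(3/2) = 153/64

Δ: Δ0=2/3, Δ1=-5
row 1: diag=8, rhs=-34; c'=1/8, d'=-17/4
back: M1=-17/4
M: M0=0, M1=-17/4, M2=0
seg 0: a=-1, c=M0/2=0, d=(M1−M0)/(6·3)=-17/72, b=Δ0−h0·(2M0+M1)/6=67/24
seg 1: a=1, c=M1/2=-17/8, d=(M2−M1)/(6·1)=17/24, b=Δ1−h1·(2M1+M2)/6=-43/12
t_q=3/2 → seg 0, τ=3/2; S=-1+67/24·τ+0·τ²+-17/72·τ³=153/64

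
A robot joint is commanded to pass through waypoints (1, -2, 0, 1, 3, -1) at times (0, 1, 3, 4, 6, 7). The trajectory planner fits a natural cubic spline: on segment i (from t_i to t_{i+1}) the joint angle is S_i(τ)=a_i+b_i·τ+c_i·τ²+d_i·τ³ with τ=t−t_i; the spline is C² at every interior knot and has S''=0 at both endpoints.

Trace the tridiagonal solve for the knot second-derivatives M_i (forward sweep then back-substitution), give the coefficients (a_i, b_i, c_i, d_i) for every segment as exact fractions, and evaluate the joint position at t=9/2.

  seg 0: a=1 b=-932/247 c=0 d=191/247
  seg 1: a=-2 b=-359/247 c=573/247 d=-135/247
  seg 2: a=0 b=313/247 c=-237/247 d=9/13
  seg 3: a=1 b=352/247 c=276/247 d=-657/988
  seg 4: a=3 b=-515/247 c=-1419/494 d=473/494
S(9/2) = 15087/7904

Δ: Δ0=-3, Δ1=1, Δ2=1, Δ3=1, Δ4=-4
row 1: diag=6, rhs=24; c'=1/3, d'=4
row 2: denom=6−2·1/3=16/3; d'=(0−2·4)/(16/3)=-3/2
row 3: denom=6−1·3/16=93/16; d'=(0−1·-3/2)/(93/16)=8/31
row 4: denom=6−2·32/93=494/93; d'=(-30−2·8/31)/(494/93)=-1419/247
back: M4=-1419/247
back: M3=8/31−32/93·-1419/247=552/247
back: M2=-3/2−3/16·552/247=-474/247
back: M1=4−1/3·-474/247=1146/247
M: M0=0, M1=1146/247, M2=-474/247, M3=552/247, M4=-1419/247, M5=0
seg 0: a=1, c=M0/2=0, d=(M1−M0)/(6·1)=191/247, b=Δ0−h0·(2M0+M1)/6=-932/247
seg 1: a=-2, c=M1/2=573/247, d=(M2−M1)/(6·2)=-135/247, b=Δ1−h1·(2M1+M2)/6=-359/247
seg 2: a=0, c=M2/2=-237/247, d=(M3−M2)/(6·1)=9/13, b=Δ2−h2·(2M2+M3)/6=313/247
seg 3: a=1, c=M3/2=276/247, d=(M4−M3)/(6·2)=-657/988, b=Δ3−h3·(2M3+M4)/6=352/247
seg 4: a=3, c=M4/2=-1419/494, d=(M5−M4)/(6·1)=473/494, b=Δ4−h4·(2M4+M5)/6=-515/247
t_q=9/2 → seg 3, τ=1/2; S=1+352/247·τ+276/247·τ²+-657/988·τ³=15087/7904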